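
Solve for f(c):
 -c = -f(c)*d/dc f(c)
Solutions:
 f(c) = -sqrt(C1 + c^2)
 f(c) = sqrt(C1 + c^2)


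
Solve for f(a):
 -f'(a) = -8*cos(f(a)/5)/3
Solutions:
 -8*a/3 - 5*log(sin(f(a)/5) - 1)/2 + 5*log(sin(f(a)/5) + 1)/2 = C1


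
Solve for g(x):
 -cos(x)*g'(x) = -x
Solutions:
 g(x) = C1 + Integral(x/cos(x), x)


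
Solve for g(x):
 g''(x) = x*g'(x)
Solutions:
 g(x) = C1 + C2*erfi(sqrt(2)*x/2)


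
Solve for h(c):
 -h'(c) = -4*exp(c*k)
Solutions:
 h(c) = C1 + 4*exp(c*k)/k


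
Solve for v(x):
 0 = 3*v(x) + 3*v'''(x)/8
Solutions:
 v(x) = C3*exp(-2*x) + (C1*sin(sqrt(3)*x) + C2*cos(sqrt(3)*x))*exp(x)


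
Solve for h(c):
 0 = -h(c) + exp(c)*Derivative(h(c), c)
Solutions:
 h(c) = C1*exp(-exp(-c))


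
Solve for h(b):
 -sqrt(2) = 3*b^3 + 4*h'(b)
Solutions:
 h(b) = C1 - 3*b^4/16 - sqrt(2)*b/4


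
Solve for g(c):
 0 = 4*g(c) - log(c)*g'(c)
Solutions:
 g(c) = C1*exp(4*li(c))


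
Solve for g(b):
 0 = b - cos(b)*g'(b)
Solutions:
 g(b) = C1 + Integral(b/cos(b), b)


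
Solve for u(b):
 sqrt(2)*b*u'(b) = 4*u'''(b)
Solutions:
 u(b) = C1 + Integral(C2*airyai(sqrt(2)*b/2) + C3*airybi(sqrt(2)*b/2), b)


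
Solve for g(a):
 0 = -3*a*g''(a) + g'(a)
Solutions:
 g(a) = C1 + C2*a^(4/3)


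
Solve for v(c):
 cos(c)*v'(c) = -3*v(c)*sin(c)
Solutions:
 v(c) = C1*cos(c)^3


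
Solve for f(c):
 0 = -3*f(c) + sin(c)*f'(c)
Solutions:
 f(c) = C1*(cos(c) - 1)^(3/2)/(cos(c) + 1)^(3/2)


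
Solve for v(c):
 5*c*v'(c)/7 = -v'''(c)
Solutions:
 v(c) = C1 + Integral(C2*airyai(-5^(1/3)*7^(2/3)*c/7) + C3*airybi(-5^(1/3)*7^(2/3)*c/7), c)


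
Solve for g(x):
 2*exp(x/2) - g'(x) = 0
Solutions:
 g(x) = C1 + 4*exp(x/2)


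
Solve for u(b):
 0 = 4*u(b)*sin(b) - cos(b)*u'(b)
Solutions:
 u(b) = C1/cos(b)^4


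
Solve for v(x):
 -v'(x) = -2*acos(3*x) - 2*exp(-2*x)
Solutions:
 v(x) = C1 + 2*x*acos(3*x) - 2*sqrt(1 - 9*x^2)/3 - exp(-2*x)


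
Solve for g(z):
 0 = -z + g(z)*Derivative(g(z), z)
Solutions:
 g(z) = -sqrt(C1 + z^2)
 g(z) = sqrt(C1 + z^2)


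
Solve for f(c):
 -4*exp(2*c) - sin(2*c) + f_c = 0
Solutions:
 f(c) = C1 + 2*exp(2*c) - cos(2*c)/2


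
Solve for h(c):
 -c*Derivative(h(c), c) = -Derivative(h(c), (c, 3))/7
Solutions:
 h(c) = C1 + Integral(C2*airyai(7^(1/3)*c) + C3*airybi(7^(1/3)*c), c)


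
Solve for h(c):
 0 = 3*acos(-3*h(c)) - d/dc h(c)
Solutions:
 Integral(1/acos(-3*_y), (_y, h(c))) = C1 + 3*c


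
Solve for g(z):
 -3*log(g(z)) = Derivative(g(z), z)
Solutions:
 li(g(z)) = C1 - 3*z


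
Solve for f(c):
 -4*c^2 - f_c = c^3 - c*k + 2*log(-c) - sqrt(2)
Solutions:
 f(c) = C1 - c^4/4 - 4*c^3/3 + c^2*k/2 - 2*c*log(-c) + c*(sqrt(2) + 2)


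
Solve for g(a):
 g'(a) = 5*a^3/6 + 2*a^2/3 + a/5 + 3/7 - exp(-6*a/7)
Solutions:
 g(a) = C1 + 5*a^4/24 + 2*a^3/9 + a^2/10 + 3*a/7 + 7*exp(-6*a/7)/6


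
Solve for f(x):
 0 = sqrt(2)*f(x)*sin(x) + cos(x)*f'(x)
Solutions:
 f(x) = C1*cos(x)^(sqrt(2))


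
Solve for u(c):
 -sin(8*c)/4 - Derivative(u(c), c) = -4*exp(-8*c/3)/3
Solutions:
 u(c) = C1 + cos(8*c)/32 - exp(-8*c/3)/2


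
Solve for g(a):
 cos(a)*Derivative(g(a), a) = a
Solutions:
 g(a) = C1 + Integral(a/cos(a), a)


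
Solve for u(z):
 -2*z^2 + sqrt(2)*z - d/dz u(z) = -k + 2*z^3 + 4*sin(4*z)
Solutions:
 u(z) = C1 + k*z - z^4/2 - 2*z^3/3 + sqrt(2)*z^2/2 + cos(4*z)


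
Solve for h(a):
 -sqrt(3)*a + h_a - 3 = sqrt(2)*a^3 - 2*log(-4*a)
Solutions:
 h(a) = C1 + sqrt(2)*a^4/4 + sqrt(3)*a^2/2 - 2*a*log(-a) + a*(5 - 4*log(2))


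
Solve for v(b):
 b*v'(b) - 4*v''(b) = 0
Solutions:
 v(b) = C1 + C2*erfi(sqrt(2)*b/4)


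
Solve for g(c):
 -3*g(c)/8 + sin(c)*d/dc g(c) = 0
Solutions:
 g(c) = C1*(cos(c) - 1)^(3/16)/(cos(c) + 1)^(3/16)


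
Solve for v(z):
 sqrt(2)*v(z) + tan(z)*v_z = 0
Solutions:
 v(z) = C1/sin(z)^(sqrt(2))


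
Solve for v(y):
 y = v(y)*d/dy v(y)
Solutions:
 v(y) = -sqrt(C1 + y^2)
 v(y) = sqrt(C1 + y^2)


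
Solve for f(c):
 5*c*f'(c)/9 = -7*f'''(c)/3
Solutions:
 f(c) = C1 + Integral(C2*airyai(-21^(2/3)*5^(1/3)*c/21) + C3*airybi(-21^(2/3)*5^(1/3)*c/21), c)


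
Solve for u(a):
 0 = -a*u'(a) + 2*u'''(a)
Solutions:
 u(a) = C1 + Integral(C2*airyai(2^(2/3)*a/2) + C3*airybi(2^(2/3)*a/2), a)


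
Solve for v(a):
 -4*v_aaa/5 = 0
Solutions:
 v(a) = C1 + C2*a + C3*a^2


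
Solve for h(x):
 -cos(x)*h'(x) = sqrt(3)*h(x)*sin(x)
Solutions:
 h(x) = C1*cos(x)^(sqrt(3))


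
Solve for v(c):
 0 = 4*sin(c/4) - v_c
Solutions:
 v(c) = C1 - 16*cos(c/4)


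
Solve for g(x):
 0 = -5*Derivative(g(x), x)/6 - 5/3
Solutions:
 g(x) = C1 - 2*x


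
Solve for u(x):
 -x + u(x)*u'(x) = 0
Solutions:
 u(x) = -sqrt(C1 + x^2)
 u(x) = sqrt(C1 + x^2)


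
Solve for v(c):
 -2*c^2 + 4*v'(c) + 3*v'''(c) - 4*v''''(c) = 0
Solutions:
 v(c) = C1 + C2*exp(c*(-(8*sqrt(17) + 33)^(1/3) - 1/(8*sqrt(17) + 33)^(1/3) + 2)/8)*sin(sqrt(3)*c*(-(8*sqrt(17) + 33)^(1/3) + (8*sqrt(17) + 33)^(-1/3))/8) + C3*exp(c*(-(8*sqrt(17) + 33)^(1/3) - 1/(8*sqrt(17) + 33)^(1/3) + 2)/8)*cos(sqrt(3)*c*(-(8*sqrt(17) + 33)^(1/3) + (8*sqrt(17) + 33)^(-1/3))/8) + C4*exp(c*((8*sqrt(17) + 33)^(-1/3) + 1 + (8*sqrt(17) + 33)^(1/3))/4) + c^3/6 - 3*c/4


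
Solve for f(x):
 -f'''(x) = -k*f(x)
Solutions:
 f(x) = C1*exp(k^(1/3)*x) + C2*exp(k^(1/3)*x*(-1 + sqrt(3)*I)/2) + C3*exp(-k^(1/3)*x*(1 + sqrt(3)*I)/2)


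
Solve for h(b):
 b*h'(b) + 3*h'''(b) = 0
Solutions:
 h(b) = C1 + Integral(C2*airyai(-3^(2/3)*b/3) + C3*airybi(-3^(2/3)*b/3), b)


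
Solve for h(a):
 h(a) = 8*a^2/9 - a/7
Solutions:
 h(a) = a*(56*a - 9)/63


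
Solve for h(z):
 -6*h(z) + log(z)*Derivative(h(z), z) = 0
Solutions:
 h(z) = C1*exp(6*li(z))


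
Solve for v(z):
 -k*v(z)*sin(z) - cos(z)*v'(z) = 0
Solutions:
 v(z) = C1*exp(k*log(cos(z)))


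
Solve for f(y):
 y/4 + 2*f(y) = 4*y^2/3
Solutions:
 f(y) = y*(16*y - 3)/24


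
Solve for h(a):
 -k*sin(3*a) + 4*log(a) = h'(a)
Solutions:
 h(a) = C1 + 4*a*log(a) - 4*a + k*cos(3*a)/3


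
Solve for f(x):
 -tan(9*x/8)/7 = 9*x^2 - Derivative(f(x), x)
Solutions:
 f(x) = C1 + 3*x^3 - 8*log(cos(9*x/8))/63


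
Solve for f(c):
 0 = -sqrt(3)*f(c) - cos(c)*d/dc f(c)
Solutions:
 f(c) = C1*(sin(c) - 1)^(sqrt(3)/2)/(sin(c) + 1)^(sqrt(3)/2)


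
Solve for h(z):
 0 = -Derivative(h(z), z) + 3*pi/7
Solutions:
 h(z) = C1 + 3*pi*z/7


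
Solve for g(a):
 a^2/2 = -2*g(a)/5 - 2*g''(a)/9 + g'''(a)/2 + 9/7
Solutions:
 g(a) = C1*exp(a*(-2^(1/3)*5^(2/3)*(81*sqrt(60009) + 19843)^(1/3) - 40*2^(2/3)*5^(1/3)/(81*sqrt(60009) + 19843)^(1/3) + 40)/270)*sin(10^(1/3)*sqrt(3)*a*(-5^(1/3)*(81*sqrt(60009) + 19843)^(1/3) + 40*2^(1/3)/(81*sqrt(60009) + 19843)^(1/3))/270) + C2*exp(a*(-2^(1/3)*5^(2/3)*(81*sqrt(60009) + 19843)^(1/3) - 40*2^(2/3)*5^(1/3)/(81*sqrt(60009) + 19843)^(1/3) + 40)/270)*cos(10^(1/3)*sqrt(3)*a*(-5^(1/3)*(81*sqrt(60009) + 19843)^(1/3) + 40*2^(1/3)/(81*sqrt(60009) + 19843)^(1/3))/270) + C3*exp(a*(40*2^(2/3)*5^(1/3)/(81*sqrt(60009) + 19843)^(1/3) + 20 + 2^(1/3)*5^(2/3)*(81*sqrt(60009) + 19843)^(1/3))/135) - 5*a^2/4 + 290/63


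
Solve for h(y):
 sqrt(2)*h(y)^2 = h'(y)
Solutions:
 h(y) = -1/(C1 + sqrt(2)*y)


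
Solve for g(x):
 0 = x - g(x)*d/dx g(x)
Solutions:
 g(x) = -sqrt(C1 + x^2)
 g(x) = sqrt(C1 + x^2)


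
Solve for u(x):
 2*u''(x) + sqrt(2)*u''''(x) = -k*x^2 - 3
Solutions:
 u(x) = C1 + C2*x + C3*sin(2^(1/4)*x) + C4*cos(2^(1/4)*x) - k*x^4/24 + x^2*(sqrt(2)*k - 3)/4


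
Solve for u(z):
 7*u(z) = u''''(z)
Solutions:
 u(z) = C1*exp(-7^(1/4)*z) + C2*exp(7^(1/4)*z) + C3*sin(7^(1/4)*z) + C4*cos(7^(1/4)*z)


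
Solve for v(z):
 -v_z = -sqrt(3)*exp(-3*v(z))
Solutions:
 v(z) = log(C1 + 3*sqrt(3)*z)/3
 v(z) = log((-3^(1/3) - 3^(5/6)*I)*(C1 + sqrt(3)*z)^(1/3)/2)
 v(z) = log((-3^(1/3) + 3^(5/6)*I)*(C1 + sqrt(3)*z)^(1/3)/2)


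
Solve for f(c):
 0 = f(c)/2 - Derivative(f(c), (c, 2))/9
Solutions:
 f(c) = C1*exp(-3*sqrt(2)*c/2) + C2*exp(3*sqrt(2)*c/2)


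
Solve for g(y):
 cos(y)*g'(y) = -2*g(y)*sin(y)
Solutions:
 g(y) = C1*cos(y)^2


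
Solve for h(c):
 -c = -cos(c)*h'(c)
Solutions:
 h(c) = C1 + Integral(c/cos(c), c)


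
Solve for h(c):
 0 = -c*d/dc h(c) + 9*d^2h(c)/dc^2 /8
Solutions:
 h(c) = C1 + C2*erfi(2*c/3)


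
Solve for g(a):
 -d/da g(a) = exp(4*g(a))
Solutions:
 g(a) = log(-I*(1/(C1 + 4*a))^(1/4))
 g(a) = log(I*(1/(C1 + 4*a))^(1/4))
 g(a) = log(-(1/(C1 + 4*a))^(1/4))
 g(a) = log(1/(C1 + 4*a))/4


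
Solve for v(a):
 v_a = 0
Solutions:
 v(a) = C1


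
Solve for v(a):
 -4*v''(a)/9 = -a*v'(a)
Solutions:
 v(a) = C1 + C2*erfi(3*sqrt(2)*a/4)


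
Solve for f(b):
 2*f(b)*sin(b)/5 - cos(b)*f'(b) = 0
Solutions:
 f(b) = C1/cos(b)^(2/5)


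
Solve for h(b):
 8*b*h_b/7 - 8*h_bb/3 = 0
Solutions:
 h(b) = C1 + C2*erfi(sqrt(42)*b/14)


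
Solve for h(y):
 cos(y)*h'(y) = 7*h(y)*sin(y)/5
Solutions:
 h(y) = C1/cos(y)^(7/5)


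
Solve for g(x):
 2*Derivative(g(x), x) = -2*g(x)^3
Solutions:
 g(x) = -sqrt(2)*sqrt(-1/(C1 - x))/2
 g(x) = sqrt(2)*sqrt(-1/(C1 - x))/2


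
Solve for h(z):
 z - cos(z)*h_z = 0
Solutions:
 h(z) = C1 + Integral(z/cos(z), z)


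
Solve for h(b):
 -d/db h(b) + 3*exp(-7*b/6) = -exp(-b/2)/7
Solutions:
 h(b) = C1 - 2*exp(-b/2)/7 - 18*exp(-7*b/6)/7


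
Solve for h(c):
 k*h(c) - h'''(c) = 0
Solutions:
 h(c) = C1*exp(c*k^(1/3)) + C2*exp(c*k^(1/3)*(-1 + sqrt(3)*I)/2) + C3*exp(-c*k^(1/3)*(1 + sqrt(3)*I)/2)


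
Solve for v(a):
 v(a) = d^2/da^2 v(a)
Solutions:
 v(a) = C1*exp(-a) + C2*exp(a)


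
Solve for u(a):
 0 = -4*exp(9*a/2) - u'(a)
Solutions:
 u(a) = C1 - 8*exp(9*a/2)/9


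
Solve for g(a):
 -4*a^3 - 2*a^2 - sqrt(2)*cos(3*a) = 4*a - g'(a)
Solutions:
 g(a) = C1 + a^4 + 2*a^3/3 + 2*a^2 + sqrt(2)*sin(3*a)/3


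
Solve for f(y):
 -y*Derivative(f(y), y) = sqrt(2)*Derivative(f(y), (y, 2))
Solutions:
 f(y) = C1 + C2*erf(2^(1/4)*y/2)


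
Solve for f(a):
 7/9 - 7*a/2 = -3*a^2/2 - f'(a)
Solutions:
 f(a) = C1 - a^3/2 + 7*a^2/4 - 7*a/9


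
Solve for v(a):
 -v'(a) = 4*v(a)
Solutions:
 v(a) = C1*exp(-4*a)


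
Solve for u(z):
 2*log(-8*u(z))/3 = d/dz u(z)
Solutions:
 -3*Integral(1/(log(-_y) + 3*log(2)), (_y, u(z)))/2 = C1 - z


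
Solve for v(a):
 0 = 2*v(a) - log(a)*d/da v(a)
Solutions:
 v(a) = C1*exp(2*li(a))


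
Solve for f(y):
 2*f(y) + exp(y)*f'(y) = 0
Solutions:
 f(y) = C1*exp(2*exp(-y))


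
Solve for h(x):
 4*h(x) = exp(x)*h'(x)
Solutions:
 h(x) = C1*exp(-4*exp(-x))


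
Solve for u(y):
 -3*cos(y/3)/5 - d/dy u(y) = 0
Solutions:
 u(y) = C1 - 9*sin(y/3)/5


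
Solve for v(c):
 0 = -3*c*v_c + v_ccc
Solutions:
 v(c) = C1 + Integral(C2*airyai(3^(1/3)*c) + C3*airybi(3^(1/3)*c), c)


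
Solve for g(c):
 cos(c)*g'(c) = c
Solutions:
 g(c) = C1 + Integral(c/cos(c), c)


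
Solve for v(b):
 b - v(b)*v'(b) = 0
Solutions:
 v(b) = -sqrt(C1 + b^2)
 v(b) = sqrt(C1 + b^2)


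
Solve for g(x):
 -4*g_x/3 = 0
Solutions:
 g(x) = C1


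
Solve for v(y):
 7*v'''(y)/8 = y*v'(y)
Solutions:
 v(y) = C1 + Integral(C2*airyai(2*7^(2/3)*y/7) + C3*airybi(2*7^(2/3)*y/7), y)


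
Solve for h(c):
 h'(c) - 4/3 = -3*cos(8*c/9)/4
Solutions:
 h(c) = C1 + 4*c/3 - 27*sin(8*c/9)/32


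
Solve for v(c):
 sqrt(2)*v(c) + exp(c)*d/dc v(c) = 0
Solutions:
 v(c) = C1*exp(sqrt(2)*exp(-c))


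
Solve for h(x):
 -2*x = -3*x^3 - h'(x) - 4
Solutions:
 h(x) = C1 - 3*x^4/4 + x^2 - 4*x


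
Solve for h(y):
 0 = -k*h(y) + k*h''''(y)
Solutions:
 h(y) = C1*exp(-y) + C2*exp(y) + C3*sin(y) + C4*cos(y)


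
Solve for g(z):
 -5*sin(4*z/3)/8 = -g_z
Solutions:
 g(z) = C1 - 15*cos(4*z/3)/32


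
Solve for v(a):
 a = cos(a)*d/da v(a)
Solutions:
 v(a) = C1 + Integral(a/cos(a), a)


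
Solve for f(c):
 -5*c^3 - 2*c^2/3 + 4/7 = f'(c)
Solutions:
 f(c) = C1 - 5*c^4/4 - 2*c^3/9 + 4*c/7


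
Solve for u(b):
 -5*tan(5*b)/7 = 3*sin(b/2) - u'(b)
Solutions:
 u(b) = C1 - log(cos(5*b))/7 - 6*cos(b/2)


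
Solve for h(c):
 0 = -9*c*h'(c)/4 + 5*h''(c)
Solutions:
 h(c) = C1 + C2*erfi(3*sqrt(10)*c/20)


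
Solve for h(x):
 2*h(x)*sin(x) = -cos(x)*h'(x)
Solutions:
 h(x) = C1*cos(x)^2


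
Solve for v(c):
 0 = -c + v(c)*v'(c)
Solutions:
 v(c) = -sqrt(C1 + c^2)
 v(c) = sqrt(C1 + c^2)


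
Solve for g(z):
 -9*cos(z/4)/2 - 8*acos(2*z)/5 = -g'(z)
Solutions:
 g(z) = C1 + 8*z*acos(2*z)/5 - 4*sqrt(1 - 4*z^2)/5 + 18*sin(z/4)


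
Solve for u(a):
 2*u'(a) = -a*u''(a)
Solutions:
 u(a) = C1 + C2/a


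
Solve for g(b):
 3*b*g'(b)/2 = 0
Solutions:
 g(b) = C1


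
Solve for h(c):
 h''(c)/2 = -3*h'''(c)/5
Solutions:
 h(c) = C1 + C2*c + C3*exp(-5*c/6)


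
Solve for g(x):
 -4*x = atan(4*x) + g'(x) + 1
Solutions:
 g(x) = C1 - 2*x^2 - x*atan(4*x) - x + log(16*x^2 + 1)/8


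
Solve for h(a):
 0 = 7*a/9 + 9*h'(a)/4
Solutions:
 h(a) = C1 - 14*a^2/81


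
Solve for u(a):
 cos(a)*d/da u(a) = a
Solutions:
 u(a) = C1 + Integral(a/cos(a), a)


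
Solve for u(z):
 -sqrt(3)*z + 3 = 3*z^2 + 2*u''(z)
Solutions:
 u(z) = C1 + C2*z - z^4/8 - sqrt(3)*z^3/12 + 3*z^2/4


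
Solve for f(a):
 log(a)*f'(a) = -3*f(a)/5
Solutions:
 f(a) = C1*exp(-3*li(a)/5)


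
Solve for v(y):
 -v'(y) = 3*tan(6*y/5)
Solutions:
 v(y) = C1 + 5*log(cos(6*y/5))/2


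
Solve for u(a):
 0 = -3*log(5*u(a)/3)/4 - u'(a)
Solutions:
 -4*Integral(1/(-log(_y) - log(5) + log(3)), (_y, u(a)))/3 = C1 - a


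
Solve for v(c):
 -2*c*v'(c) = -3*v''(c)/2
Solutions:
 v(c) = C1 + C2*erfi(sqrt(6)*c/3)


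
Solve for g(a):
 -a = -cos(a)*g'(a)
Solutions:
 g(a) = C1 + Integral(a/cos(a), a)


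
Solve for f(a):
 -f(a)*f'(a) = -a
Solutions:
 f(a) = -sqrt(C1 + a^2)
 f(a) = sqrt(C1 + a^2)


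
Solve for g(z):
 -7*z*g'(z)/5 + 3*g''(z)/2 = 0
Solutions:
 g(z) = C1 + C2*erfi(sqrt(105)*z/15)


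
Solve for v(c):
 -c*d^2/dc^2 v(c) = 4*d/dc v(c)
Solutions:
 v(c) = C1 + C2/c^3


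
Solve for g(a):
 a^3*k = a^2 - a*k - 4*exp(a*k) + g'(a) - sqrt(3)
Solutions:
 g(a) = C1 + a^4*k/4 - a^3/3 + a^2*k/2 + sqrt(3)*a + 4*exp(a*k)/k


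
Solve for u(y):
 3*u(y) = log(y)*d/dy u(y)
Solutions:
 u(y) = C1*exp(3*li(y))


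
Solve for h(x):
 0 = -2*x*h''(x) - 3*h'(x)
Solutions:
 h(x) = C1 + C2/sqrt(x)


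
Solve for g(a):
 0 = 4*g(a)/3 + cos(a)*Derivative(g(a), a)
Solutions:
 g(a) = C1*(sin(a) - 1)^(2/3)/(sin(a) + 1)^(2/3)


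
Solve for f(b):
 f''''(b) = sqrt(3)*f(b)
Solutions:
 f(b) = C1*exp(-3^(1/8)*b) + C2*exp(3^(1/8)*b) + C3*sin(3^(1/8)*b) + C4*cos(3^(1/8)*b)


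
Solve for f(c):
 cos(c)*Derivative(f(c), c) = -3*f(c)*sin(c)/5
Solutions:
 f(c) = C1*cos(c)^(3/5)


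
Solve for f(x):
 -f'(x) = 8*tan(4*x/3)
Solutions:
 f(x) = C1 + 6*log(cos(4*x/3))


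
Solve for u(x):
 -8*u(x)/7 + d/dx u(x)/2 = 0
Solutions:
 u(x) = C1*exp(16*x/7)


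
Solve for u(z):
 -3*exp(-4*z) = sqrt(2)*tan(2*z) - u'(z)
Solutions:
 u(z) = C1 + sqrt(2)*log(tan(2*z)^2 + 1)/4 - 3*exp(-4*z)/4


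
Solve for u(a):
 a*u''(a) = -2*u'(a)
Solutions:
 u(a) = C1 + C2/a


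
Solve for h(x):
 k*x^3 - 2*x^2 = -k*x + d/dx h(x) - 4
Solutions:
 h(x) = C1 + k*x^4/4 + k*x^2/2 - 2*x^3/3 + 4*x


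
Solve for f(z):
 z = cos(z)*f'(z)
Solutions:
 f(z) = C1 + Integral(z/cos(z), z)


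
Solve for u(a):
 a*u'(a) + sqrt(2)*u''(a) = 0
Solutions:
 u(a) = C1 + C2*erf(2^(1/4)*a/2)


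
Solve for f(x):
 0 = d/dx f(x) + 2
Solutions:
 f(x) = C1 - 2*x


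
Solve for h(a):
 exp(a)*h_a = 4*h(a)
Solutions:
 h(a) = C1*exp(-4*exp(-a))


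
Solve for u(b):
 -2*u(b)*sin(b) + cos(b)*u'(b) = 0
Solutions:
 u(b) = C1/cos(b)^2


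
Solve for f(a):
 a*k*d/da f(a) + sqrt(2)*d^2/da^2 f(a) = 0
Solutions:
 f(a) = Piecewise((-2^(3/4)*sqrt(pi)*C1*erf(2^(1/4)*a*sqrt(k)/2)/(2*sqrt(k)) - C2, (k > 0) | (k < 0)), (-C1*a - C2, True))


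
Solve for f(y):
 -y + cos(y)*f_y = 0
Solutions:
 f(y) = C1 + Integral(y/cos(y), y)


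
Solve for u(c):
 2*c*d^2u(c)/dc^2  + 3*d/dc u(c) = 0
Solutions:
 u(c) = C1 + C2/sqrt(c)


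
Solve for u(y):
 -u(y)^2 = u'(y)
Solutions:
 u(y) = 1/(C1 + y)


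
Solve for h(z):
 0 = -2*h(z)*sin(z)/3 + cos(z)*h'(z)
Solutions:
 h(z) = C1/cos(z)^(2/3)


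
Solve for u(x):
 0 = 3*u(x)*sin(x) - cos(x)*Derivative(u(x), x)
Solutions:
 u(x) = C1/cos(x)^3


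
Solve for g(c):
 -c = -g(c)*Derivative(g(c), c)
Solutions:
 g(c) = -sqrt(C1 + c^2)
 g(c) = sqrt(C1 + c^2)


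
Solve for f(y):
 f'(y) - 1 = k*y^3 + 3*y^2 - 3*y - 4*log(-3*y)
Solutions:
 f(y) = C1 + k*y^4/4 + y^3 - 3*y^2/2 - 4*y*log(-y) + y*(5 - 4*log(3))


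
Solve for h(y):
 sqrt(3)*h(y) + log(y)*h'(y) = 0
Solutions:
 h(y) = C1*exp(-sqrt(3)*li(y))


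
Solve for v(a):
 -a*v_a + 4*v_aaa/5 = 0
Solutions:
 v(a) = C1 + Integral(C2*airyai(10^(1/3)*a/2) + C3*airybi(10^(1/3)*a/2), a)


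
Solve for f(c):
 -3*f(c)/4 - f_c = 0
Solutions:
 f(c) = C1*exp(-3*c/4)


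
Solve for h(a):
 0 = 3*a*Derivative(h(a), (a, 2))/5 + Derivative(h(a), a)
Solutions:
 h(a) = C1 + C2/a^(2/3)


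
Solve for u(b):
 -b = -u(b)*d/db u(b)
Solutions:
 u(b) = -sqrt(C1 + b^2)
 u(b) = sqrt(C1 + b^2)


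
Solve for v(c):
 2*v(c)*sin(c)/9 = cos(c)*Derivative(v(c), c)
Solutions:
 v(c) = C1/cos(c)^(2/9)


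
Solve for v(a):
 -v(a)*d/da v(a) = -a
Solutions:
 v(a) = -sqrt(C1 + a^2)
 v(a) = sqrt(C1 + a^2)


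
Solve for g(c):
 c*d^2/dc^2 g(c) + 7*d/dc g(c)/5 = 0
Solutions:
 g(c) = C1 + C2/c^(2/5)


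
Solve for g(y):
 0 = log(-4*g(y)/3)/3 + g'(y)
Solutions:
 3*Integral(1/(log(-_y) - log(3) + 2*log(2)), (_y, g(y))) = C1 - y


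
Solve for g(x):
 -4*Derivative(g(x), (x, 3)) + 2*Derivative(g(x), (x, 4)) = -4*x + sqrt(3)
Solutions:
 g(x) = C1 + C2*x + C3*x^2 + C4*exp(2*x) + x^4/24 + x^3*(2 - sqrt(3))/24


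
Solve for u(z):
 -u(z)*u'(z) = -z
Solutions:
 u(z) = -sqrt(C1 + z^2)
 u(z) = sqrt(C1 + z^2)


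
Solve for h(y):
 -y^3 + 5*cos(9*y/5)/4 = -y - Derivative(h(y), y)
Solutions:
 h(y) = C1 + y^4/4 - y^2/2 - 25*sin(9*y/5)/36


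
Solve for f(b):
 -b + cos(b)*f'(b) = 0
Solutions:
 f(b) = C1 + Integral(b/cos(b), b)


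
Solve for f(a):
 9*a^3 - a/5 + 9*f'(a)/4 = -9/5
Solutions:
 f(a) = C1 - a^4 + 2*a^2/45 - 4*a/5


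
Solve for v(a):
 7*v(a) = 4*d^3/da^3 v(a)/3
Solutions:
 v(a) = C3*exp(42^(1/3)*a/2) + (C1*sin(14^(1/3)*3^(5/6)*a/4) + C2*cos(14^(1/3)*3^(5/6)*a/4))*exp(-42^(1/3)*a/4)


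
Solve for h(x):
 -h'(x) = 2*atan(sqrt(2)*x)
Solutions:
 h(x) = C1 - 2*x*atan(sqrt(2)*x) + sqrt(2)*log(2*x^2 + 1)/2


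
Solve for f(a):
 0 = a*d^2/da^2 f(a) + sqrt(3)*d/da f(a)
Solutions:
 f(a) = C1 + C2*a^(1 - sqrt(3))


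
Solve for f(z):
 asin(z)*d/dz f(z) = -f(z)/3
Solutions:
 f(z) = C1*exp(-Integral(1/asin(z), z)/3)


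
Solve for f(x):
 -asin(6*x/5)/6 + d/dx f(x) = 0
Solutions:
 f(x) = C1 + x*asin(6*x/5)/6 + sqrt(25 - 36*x^2)/36


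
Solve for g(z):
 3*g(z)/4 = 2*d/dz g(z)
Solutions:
 g(z) = C1*exp(3*z/8)


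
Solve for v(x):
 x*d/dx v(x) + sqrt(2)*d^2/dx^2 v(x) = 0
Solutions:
 v(x) = C1 + C2*erf(2^(1/4)*x/2)


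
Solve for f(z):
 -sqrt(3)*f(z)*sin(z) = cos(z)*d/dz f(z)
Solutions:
 f(z) = C1*cos(z)^(sqrt(3))


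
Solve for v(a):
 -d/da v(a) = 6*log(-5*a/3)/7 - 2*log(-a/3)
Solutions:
 v(a) = C1 + 8*a*log(-a)/7 + a*(-log(46875)/7 - 8/7 - log(3))


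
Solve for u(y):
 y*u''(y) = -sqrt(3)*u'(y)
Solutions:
 u(y) = C1 + C2*y^(1 - sqrt(3))


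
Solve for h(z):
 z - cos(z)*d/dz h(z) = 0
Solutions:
 h(z) = C1 + Integral(z/cos(z), z)


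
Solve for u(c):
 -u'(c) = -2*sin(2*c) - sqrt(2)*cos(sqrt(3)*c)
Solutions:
 u(c) = C1 + sqrt(6)*sin(sqrt(3)*c)/3 - cos(2*c)


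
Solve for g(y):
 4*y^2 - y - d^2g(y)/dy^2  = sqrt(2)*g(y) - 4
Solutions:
 g(y) = C1*sin(2^(1/4)*y) + C2*cos(2^(1/4)*y) + 2*sqrt(2)*y^2 - sqrt(2)*y/2 - 4 + 2*sqrt(2)


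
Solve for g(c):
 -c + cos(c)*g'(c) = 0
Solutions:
 g(c) = C1 + Integral(c/cos(c), c)


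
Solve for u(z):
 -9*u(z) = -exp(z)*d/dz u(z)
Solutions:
 u(z) = C1*exp(-9*exp(-z))


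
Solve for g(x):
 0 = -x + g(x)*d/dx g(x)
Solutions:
 g(x) = -sqrt(C1 + x^2)
 g(x) = sqrt(C1 + x^2)


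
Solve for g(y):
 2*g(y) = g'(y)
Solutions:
 g(y) = C1*exp(2*y)


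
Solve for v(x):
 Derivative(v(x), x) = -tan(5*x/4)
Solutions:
 v(x) = C1 + 4*log(cos(5*x/4))/5


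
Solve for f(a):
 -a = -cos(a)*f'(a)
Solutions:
 f(a) = C1 + Integral(a/cos(a), a)


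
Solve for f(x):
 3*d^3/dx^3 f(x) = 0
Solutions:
 f(x) = C1 + C2*x + C3*x^2


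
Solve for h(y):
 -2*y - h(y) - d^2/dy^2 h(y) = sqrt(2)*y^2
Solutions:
 h(y) = C1*sin(y) + C2*cos(y) - sqrt(2)*y^2 - 2*y + 2*sqrt(2)


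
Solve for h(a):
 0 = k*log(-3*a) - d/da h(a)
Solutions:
 h(a) = C1 + a*k*log(-a) + a*k*(-1 + log(3))


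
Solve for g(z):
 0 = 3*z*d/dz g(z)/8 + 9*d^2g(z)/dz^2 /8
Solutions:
 g(z) = C1 + C2*erf(sqrt(6)*z/6)


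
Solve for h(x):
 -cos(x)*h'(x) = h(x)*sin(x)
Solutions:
 h(x) = C1*cos(x)


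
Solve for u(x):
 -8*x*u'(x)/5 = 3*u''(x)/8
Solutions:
 u(x) = C1 + C2*erf(4*sqrt(30)*x/15)


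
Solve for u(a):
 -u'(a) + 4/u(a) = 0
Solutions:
 u(a) = -sqrt(C1 + 8*a)
 u(a) = sqrt(C1 + 8*a)


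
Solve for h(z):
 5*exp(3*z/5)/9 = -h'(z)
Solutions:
 h(z) = C1 - 25*exp(3*z/5)/27


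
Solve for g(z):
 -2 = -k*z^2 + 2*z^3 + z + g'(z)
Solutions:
 g(z) = C1 + k*z^3/3 - z^4/2 - z^2/2 - 2*z


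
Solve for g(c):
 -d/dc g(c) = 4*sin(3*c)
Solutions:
 g(c) = C1 + 4*cos(3*c)/3


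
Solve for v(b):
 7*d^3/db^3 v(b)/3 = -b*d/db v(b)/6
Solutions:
 v(b) = C1 + Integral(C2*airyai(-14^(2/3)*b/14) + C3*airybi(-14^(2/3)*b/14), b)


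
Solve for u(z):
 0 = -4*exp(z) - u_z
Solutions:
 u(z) = C1 - 4*exp(z)


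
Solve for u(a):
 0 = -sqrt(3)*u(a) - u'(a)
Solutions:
 u(a) = C1*exp(-sqrt(3)*a)


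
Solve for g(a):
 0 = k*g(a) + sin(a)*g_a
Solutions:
 g(a) = C1*exp(k*(-log(cos(a) - 1) + log(cos(a) + 1))/2)


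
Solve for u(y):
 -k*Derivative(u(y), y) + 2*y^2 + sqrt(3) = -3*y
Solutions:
 u(y) = C1 + 2*y^3/(3*k) + 3*y^2/(2*k) + sqrt(3)*y/k


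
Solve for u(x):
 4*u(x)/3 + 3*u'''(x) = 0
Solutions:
 u(x) = C3*exp(-2^(2/3)*3^(1/3)*x/3) + (C1*sin(2^(2/3)*3^(5/6)*x/6) + C2*cos(2^(2/3)*3^(5/6)*x/6))*exp(2^(2/3)*3^(1/3)*x/6)


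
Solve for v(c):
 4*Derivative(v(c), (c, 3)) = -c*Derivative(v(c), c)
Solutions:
 v(c) = C1 + Integral(C2*airyai(-2^(1/3)*c/2) + C3*airybi(-2^(1/3)*c/2), c)


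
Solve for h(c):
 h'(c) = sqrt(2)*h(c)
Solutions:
 h(c) = C1*exp(sqrt(2)*c)


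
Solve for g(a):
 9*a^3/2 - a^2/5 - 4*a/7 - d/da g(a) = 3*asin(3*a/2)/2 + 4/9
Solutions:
 g(a) = C1 + 9*a^4/8 - a^3/15 - 2*a^2/7 - 3*a*asin(3*a/2)/2 - 4*a/9 - sqrt(4 - 9*a^2)/2


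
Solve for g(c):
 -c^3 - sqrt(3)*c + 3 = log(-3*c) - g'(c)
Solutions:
 g(c) = C1 + c^4/4 + sqrt(3)*c^2/2 + c*log(-c) + c*(-4 + log(3))


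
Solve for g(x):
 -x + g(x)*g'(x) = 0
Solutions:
 g(x) = -sqrt(C1 + x^2)
 g(x) = sqrt(C1 + x^2)


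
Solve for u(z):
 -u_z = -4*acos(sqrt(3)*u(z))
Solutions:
 Integral(1/acos(sqrt(3)*_y), (_y, u(z))) = C1 + 4*z


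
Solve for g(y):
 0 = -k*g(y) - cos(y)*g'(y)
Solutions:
 g(y) = C1*exp(k*(log(sin(y) - 1) - log(sin(y) + 1))/2)


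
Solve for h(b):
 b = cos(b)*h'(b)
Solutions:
 h(b) = C1 + Integral(b/cos(b), b)


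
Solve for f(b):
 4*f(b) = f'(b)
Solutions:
 f(b) = C1*exp(4*b)


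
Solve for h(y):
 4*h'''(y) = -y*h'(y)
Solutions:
 h(y) = C1 + Integral(C2*airyai(-2^(1/3)*y/2) + C3*airybi(-2^(1/3)*y/2), y)


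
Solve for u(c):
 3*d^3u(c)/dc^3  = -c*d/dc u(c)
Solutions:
 u(c) = C1 + Integral(C2*airyai(-3^(2/3)*c/3) + C3*airybi(-3^(2/3)*c/3), c)


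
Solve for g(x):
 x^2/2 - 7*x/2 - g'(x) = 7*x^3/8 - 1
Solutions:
 g(x) = C1 - 7*x^4/32 + x^3/6 - 7*x^2/4 + x


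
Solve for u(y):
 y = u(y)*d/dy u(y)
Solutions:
 u(y) = -sqrt(C1 + y^2)
 u(y) = sqrt(C1 + y^2)


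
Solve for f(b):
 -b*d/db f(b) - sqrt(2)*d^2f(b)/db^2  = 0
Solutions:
 f(b) = C1 + C2*erf(2^(1/4)*b/2)


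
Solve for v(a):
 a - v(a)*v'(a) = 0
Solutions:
 v(a) = -sqrt(C1 + a^2)
 v(a) = sqrt(C1 + a^2)


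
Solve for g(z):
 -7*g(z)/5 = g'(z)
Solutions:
 g(z) = C1*exp(-7*z/5)


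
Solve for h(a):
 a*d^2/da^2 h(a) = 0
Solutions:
 h(a) = C1 + C2*a


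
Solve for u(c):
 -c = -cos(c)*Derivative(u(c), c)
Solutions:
 u(c) = C1 + Integral(c/cos(c), c)


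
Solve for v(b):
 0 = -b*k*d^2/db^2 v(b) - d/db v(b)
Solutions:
 v(b) = C1 + b^(((re(k) - 1)*re(k) + im(k)^2)/(re(k)^2 + im(k)^2))*(C2*sin(log(b)*Abs(im(k))/(re(k)^2 + im(k)^2)) + C3*cos(log(b)*im(k)/(re(k)^2 + im(k)^2)))


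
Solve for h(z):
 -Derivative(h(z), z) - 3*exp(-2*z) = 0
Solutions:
 h(z) = C1 + 3*exp(-2*z)/2


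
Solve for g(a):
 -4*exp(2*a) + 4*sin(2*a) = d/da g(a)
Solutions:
 g(a) = C1 - 2*exp(2*a) - 2*cos(2*a)


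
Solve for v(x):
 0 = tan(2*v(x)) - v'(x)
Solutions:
 v(x) = -asin(C1*exp(2*x))/2 + pi/2
 v(x) = asin(C1*exp(2*x))/2


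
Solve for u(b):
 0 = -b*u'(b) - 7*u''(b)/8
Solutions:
 u(b) = C1 + C2*erf(2*sqrt(7)*b/7)


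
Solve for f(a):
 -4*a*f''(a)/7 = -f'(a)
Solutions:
 f(a) = C1 + C2*a^(11/4)


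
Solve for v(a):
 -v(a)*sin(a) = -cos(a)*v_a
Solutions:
 v(a) = C1/cos(a)


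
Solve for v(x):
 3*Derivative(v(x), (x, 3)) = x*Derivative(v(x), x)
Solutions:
 v(x) = C1 + Integral(C2*airyai(3^(2/3)*x/3) + C3*airybi(3^(2/3)*x/3), x)


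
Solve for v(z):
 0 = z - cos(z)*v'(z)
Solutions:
 v(z) = C1 + Integral(z/cos(z), z)


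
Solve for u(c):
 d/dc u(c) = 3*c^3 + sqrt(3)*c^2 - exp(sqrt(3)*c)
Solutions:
 u(c) = C1 + 3*c^4/4 + sqrt(3)*c^3/3 - sqrt(3)*exp(sqrt(3)*c)/3


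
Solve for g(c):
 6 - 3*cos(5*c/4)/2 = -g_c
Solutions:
 g(c) = C1 - 6*c + 6*sin(5*c/4)/5


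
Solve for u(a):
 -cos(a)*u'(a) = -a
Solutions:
 u(a) = C1 + Integral(a/cos(a), a)


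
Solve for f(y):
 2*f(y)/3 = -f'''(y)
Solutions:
 f(y) = C3*exp(-2^(1/3)*3^(2/3)*y/3) + (C1*sin(2^(1/3)*3^(1/6)*y/2) + C2*cos(2^(1/3)*3^(1/6)*y/2))*exp(2^(1/3)*3^(2/3)*y/6)


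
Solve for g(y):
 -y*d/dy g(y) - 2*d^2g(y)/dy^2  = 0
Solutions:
 g(y) = C1 + C2*erf(y/2)


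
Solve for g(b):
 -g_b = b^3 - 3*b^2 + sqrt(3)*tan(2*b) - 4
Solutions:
 g(b) = C1 - b^4/4 + b^3 + 4*b + sqrt(3)*log(cos(2*b))/2


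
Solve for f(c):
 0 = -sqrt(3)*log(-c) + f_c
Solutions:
 f(c) = C1 + sqrt(3)*c*log(-c) - sqrt(3)*c


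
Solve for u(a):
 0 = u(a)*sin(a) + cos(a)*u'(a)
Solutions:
 u(a) = C1*cos(a)


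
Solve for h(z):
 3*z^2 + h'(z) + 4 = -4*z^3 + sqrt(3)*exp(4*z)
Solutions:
 h(z) = C1 - z^4 - z^3 - 4*z + sqrt(3)*exp(4*z)/4


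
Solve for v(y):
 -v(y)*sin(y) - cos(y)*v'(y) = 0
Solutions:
 v(y) = C1*cos(y)


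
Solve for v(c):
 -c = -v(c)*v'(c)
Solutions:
 v(c) = -sqrt(C1 + c^2)
 v(c) = sqrt(C1 + c^2)


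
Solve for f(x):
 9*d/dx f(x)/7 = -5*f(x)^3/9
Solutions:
 f(x) = -9*sqrt(2)*sqrt(-1/(C1 - 35*x))/2
 f(x) = 9*sqrt(2)*sqrt(-1/(C1 - 35*x))/2


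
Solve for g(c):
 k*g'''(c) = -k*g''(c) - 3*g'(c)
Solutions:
 g(c) = C1 + C2*exp(c*(-1 + sqrt(k*(k - 12))/k)/2) + C3*exp(-c*(1 + sqrt(k*(k - 12))/k)/2)


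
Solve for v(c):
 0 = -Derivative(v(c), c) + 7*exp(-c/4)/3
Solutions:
 v(c) = C1 - 28*exp(-c/4)/3


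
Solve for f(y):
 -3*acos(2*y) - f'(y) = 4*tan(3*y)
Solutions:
 f(y) = C1 - 3*y*acos(2*y) + 3*sqrt(1 - 4*y^2)/2 + 4*log(cos(3*y))/3


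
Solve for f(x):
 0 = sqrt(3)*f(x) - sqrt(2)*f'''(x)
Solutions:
 f(x) = C3*exp(2^(5/6)*3^(1/6)*x/2) + (C1*sin(2^(5/6)*3^(2/3)*x/4) + C2*cos(2^(5/6)*3^(2/3)*x/4))*exp(-2^(5/6)*3^(1/6)*x/4)


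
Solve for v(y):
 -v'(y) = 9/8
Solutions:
 v(y) = C1 - 9*y/8


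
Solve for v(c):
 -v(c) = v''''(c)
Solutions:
 v(c) = (C1*sin(sqrt(2)*c/2) + C2*cos(sqrt(2)*c/2))*exp(-sqrt(2)*c/2) + (C3*sin(sqrt(2)*c/2) + C4*cos(sqrt(2)*c/2))*exp(sqrt(2)*c/2)


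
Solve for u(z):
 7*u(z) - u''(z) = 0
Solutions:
 u(z) = C1*exp(-sqrt(7)*z) + C2*exp(sqrt(7)*z)


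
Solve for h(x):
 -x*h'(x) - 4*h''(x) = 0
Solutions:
 h(x) = C1 + C2*erf(sqrt(2)*x/4)


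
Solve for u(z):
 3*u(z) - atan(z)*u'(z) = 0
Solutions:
 u(z) = C1*exp(3*Integral(1/atan(z), z))


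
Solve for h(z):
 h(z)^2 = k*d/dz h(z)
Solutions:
 h(z) = -k/(C1*k + z)


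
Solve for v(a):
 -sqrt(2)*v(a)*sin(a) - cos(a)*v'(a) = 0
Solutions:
 v(a) = C1*cos(a)^(sqrt(2))


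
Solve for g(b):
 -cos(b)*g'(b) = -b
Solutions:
 g(b) = C1 + Integral(b/cos(b), b)


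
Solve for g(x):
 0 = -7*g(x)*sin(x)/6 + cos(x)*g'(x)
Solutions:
 g(x) = C1/cos(x)^(7/6)


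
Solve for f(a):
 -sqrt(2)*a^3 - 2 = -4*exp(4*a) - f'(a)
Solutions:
 f(a) = C1 + sqrt(2)*a^4/4 + 2*a - exp(4*a)


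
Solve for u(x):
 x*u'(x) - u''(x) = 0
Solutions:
 u(x) = C1 + C2*erfi(sqrt(2)*x/2)


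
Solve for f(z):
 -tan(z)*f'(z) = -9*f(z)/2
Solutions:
 f(z) = C1*sin(z)^(9/2)


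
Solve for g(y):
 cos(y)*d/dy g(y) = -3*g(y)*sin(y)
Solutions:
 g(y) = C1*cos(y)^3


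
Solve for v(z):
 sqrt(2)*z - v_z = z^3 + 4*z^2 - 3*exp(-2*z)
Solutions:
 v(z) = C1 - z^4/4 - 4*z^3/3 + sqrt(2)*z^2/2 - 3*exp(-2*z)/2


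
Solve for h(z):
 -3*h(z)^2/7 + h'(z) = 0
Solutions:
 h(z) = -7/(C1 + 3*z)


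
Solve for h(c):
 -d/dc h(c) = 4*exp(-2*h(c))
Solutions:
 h(c) = log(-sqrt(C1 - 8*c))
 h(c) = log(C1 - 8*c)/2


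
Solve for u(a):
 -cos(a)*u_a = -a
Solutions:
 u(a) = C1 + Integral(a/cos(a), a)


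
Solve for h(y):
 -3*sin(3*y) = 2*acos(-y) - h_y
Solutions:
 h(y) = C1 + 2*y*acos(-y) + 2*sqrt(1 - y^2) - cos(3*y)


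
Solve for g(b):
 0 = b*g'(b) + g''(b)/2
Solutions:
 g(b) = C1 + C2*erf(b)


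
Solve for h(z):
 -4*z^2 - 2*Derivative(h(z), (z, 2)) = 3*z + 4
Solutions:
 h(z) = C1 + C2*z - z^4/6 - z^3/4 - z^2


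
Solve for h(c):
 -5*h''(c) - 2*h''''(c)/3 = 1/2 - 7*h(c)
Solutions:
 h(c) = C1*exp(-c*sqrt(-15 + sqrt(393))/2) + C2*exp(c*sqrt(-15 + sqrt(393))/2) + C3*sin(c*sqrt(15 + sqrt(393))/2) + C4*cos(c*sqrt(15 + sqrt(393))/2) + 1/14


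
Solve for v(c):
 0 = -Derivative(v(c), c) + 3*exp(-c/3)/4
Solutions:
 v(c) = C1 - 9*exp(-c/3)/4


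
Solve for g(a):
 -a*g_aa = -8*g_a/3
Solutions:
 g(a) = C1 + C2*a^(11/3)


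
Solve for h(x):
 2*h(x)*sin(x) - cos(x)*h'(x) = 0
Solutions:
 h(x) = C1/cos(x)^2


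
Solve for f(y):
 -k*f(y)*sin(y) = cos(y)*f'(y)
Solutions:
 f(y) = C1*exp(k*log(cos(y)))


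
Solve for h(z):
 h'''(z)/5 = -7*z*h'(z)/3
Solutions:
 h(z) = C1 + Integral(C2*airyai(-3^(2/3)*35^(1/3)*z/3) + C3*airybi(-3^(2/3)*35^(1/3)*z/3), z)


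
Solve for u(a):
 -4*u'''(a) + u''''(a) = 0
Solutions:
 u(a) = C1 + C2*a + C3*a^2 + C4*exp(4*a)


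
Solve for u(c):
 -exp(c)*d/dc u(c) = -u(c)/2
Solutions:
 u(c) = C1*exp(-exp(-c)/2)


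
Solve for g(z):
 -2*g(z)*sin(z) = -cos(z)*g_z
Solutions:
 g(z) = C1/cos(z)^2


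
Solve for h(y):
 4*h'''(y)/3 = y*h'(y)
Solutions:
 h(y) = C1 + Integral(C2*airyai(6^(1/3)*y/2) + C3*airybi(6^(1/3)*y/2), y)


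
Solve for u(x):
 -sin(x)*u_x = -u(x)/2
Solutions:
 u(x) = C1*(cos(x) - 1)^(1/4)/(cos(x) + 1)^(1/4)


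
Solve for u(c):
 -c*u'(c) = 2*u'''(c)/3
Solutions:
 u(c) = C1 + Integral(C2*airyai(-2^(2/3)*3^(1/3)*c/2) + C3*airybi(-2^(2/3)*3^(1/3)*c/2), c)


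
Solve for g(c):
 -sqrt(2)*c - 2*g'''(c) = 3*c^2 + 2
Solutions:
 g(c) = C1 + C2*c + C3*c^2 - c^5/40 - sqrt(2)*c^4/48 - c^3/6


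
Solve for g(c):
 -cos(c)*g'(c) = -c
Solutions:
 g(c) = C1 + Integral(c/cos(c), c)


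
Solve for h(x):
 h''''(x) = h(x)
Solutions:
 h(x) = C1*exp(-x) + C2*exp(x) + C3*sin(x) + C4*cos(x)


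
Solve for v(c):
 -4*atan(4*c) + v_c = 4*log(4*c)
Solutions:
 v(c) = C1 + 4*c*log(c) + 4*c*atan(4*c) - 4*c + 8*c*log(2) - log(16*c^2 + 1)/2


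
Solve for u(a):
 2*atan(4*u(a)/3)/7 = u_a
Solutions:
 Integral(1/atan(4*_y/3), (_y, u(a))) = C1 + 2*a/7


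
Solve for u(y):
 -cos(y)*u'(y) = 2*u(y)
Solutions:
 u(y) = C1*(sin(y) - 1)/(sin(y) + 1)


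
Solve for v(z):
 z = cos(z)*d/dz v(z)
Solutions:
 v(z) = C1 + Integral(z/cos(z), z)


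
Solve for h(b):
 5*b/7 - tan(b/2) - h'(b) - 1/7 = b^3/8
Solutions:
 h(b) = C1 - b^4/32 + 5*b^2/14 - b/7 + 2*log(cos(b/2))


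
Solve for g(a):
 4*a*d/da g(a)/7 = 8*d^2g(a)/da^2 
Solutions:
 g(a) = C1 + C2*erfi(sqrt(7)*a/14)


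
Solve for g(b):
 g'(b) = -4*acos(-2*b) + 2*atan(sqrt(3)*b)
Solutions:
 g(b) = C1 - 4*b*acos(-2*b) + 2*b*atan(sqrt(3)*b) - 2*sqrt(1 - 4*b^2) - sqrt(3)*log(3*b^2 + 1)/3


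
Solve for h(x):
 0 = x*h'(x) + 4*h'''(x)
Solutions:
 h(x) = C1 + Integral(C2*airyai(-2^(1/3)*x/2) + C3*airybi(-2^(1/3)*x/2), x)


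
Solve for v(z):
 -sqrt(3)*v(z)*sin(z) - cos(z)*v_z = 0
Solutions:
 v(z) = C1*cos(z)^(sqrt(3))


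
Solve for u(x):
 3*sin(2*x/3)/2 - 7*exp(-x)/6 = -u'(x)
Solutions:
 u(x) = C1 + 9*cos(2*x/3)/4 - 7*exp(-x)/6


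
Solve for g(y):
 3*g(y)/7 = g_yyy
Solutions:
 g(y) = C3*exp(3^(1/3)*7^(2/3)*y/7) + (C1*sin(3^(5/6)*7^(2/3)*y/14) + C2*cos(3^(5/6)*7^(2/3)*y/14))*exp(-3^(1/3)*7^(2/3)*y/14)


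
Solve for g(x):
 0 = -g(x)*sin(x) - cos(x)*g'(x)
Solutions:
 g(x) = C1*cos(x)


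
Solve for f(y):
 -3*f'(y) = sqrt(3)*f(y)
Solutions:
 f(y) = C1*exp(-sqrt(3)*y/3)


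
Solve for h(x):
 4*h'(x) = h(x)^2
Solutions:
 h(x) = -4/(C1 + x)


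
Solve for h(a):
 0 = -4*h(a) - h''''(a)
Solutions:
 h(a) = (C1*sin(a) + C2*cos(a))*exp(-a) + (C3*sin(a) + C4*cos(a))*exp(a)


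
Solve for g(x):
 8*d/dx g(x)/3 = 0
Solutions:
 g(x) = C1


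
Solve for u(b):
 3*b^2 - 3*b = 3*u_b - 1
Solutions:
 u(b) = C1 + b^3/3 - b^2/2 + b/3


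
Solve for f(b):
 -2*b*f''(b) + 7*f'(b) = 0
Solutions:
 f(b) = C1 + C2*b^(9/2)


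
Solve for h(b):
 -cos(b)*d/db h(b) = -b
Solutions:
 h(b) = C1 + Integral(b/cos(b), b)


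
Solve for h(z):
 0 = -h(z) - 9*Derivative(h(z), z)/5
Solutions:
 h(z) = C1*exp(-5*z/9)


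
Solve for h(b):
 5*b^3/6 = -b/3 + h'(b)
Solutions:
 h(b) = C1 + 5*b^4/24 + b^2/6


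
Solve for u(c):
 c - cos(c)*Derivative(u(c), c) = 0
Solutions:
 u(c) = C1 + Integral(c/cos(c), c)


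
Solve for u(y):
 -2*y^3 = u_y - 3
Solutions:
 u(y) = C1 - y^4/2 + 3*y


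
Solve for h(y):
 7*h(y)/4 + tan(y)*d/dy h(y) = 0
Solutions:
 h(y) = C1/sin(y)^(7/4)


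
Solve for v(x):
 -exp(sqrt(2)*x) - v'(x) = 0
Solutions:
 v(x) = C1 - sqrt(2)*exp(sqrt(2)*x)/2


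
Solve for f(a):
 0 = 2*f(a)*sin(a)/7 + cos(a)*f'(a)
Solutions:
 f(a) = C1*cos(a)^(2/7)


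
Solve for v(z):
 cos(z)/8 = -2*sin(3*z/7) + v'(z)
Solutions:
 v(z) = C1 + sin(z)/8 - 14*cos(3*z/7)/3


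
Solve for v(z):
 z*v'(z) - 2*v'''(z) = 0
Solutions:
 v(z) = C1 + Integral(C2*airyai(2^(2/3)*z/2) + C3*airybi(2^(2/3)*z/2), z)


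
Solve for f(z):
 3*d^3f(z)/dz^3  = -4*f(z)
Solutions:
 f(z) = C3*exp(-6^(2/3)*z/3) + (C1*sin(2^(2/3)*3^(1/6)*z/2) + C2*cos(2^(2/3)*3^(1/6)*z/2))*exp(6^(2/3)*z/6)


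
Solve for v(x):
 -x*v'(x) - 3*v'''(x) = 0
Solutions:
 v(x) = C1 + Integral(C2*airyai(-3^(2/3)*x/3) + C3*airybi(-3^(2/3)*x/3), x)


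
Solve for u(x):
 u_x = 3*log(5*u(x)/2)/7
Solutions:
 7*Integral(1/(-log(_y) - log(5) + log(2)), (_y, u(x)))/3 = C1 - x


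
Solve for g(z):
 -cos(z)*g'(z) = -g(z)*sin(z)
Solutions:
 g(z) = C1/cos(z)


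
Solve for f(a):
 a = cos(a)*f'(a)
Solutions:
 f(a) = C1 + Integral(a/cos(a), a)


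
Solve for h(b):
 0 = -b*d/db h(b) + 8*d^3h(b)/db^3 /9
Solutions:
 h(b) = C1 + Integral(C2*airyai(3^(2/3)*b/2) + C3*airybi(3^(2/3)*b/2), b)


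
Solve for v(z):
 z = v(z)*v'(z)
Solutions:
 v(z) = -sqrt(C1 + z^2)
 v(z) = sqrt(C1 + z^2)


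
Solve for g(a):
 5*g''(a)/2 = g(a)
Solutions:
 g(a) = C1*exp(-sqrt(10)*a/5) + C2*exp(sqrt(10)*a/5)


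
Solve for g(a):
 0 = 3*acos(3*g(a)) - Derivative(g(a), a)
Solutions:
 Integral(1/acos(3*_y), (_y, g(a))) = C1 + 3*a


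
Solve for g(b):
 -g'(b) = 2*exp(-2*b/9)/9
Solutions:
 g(b) = C1 + exp(-2*b/9)


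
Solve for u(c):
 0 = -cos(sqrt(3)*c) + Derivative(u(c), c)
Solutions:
 u(c) = C1 + sqrt(3)*sin(sqrt(3)*c)/3


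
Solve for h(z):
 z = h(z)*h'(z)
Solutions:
 h(z) = -sqrt(C1 + z^2)
 h(z) = sqrt(C1 + z^2)


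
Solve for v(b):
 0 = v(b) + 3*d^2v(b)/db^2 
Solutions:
 v(b) = C1*sin(sqrt(3)*b/3) + C2*cos(sqrt(3)*b/3)


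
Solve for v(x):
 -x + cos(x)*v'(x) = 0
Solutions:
 v(x) = C1 + Integral(x/cos(x), x)


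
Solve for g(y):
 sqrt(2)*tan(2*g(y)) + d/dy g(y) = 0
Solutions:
 g(y) = -asin(C1*exp(-2*sqrt(2)*y))/2 + pi/2
 g(y) = asin(C1*exp(-2*sqrt(2)*y))/2


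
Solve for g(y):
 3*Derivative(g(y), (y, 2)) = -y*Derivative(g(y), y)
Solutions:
 g(y) = C1 + C2*erf(sqrt(6)*y/6)


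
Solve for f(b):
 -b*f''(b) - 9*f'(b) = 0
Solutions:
 f(b) = C1 + C2/b^8


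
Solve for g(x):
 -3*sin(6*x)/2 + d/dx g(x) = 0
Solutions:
 g(x) = C1 - cos(6*x)/4


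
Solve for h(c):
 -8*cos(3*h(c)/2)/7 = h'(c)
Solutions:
 8*c/7 - log(sin(3*h(c)/2) - 1)/3 + log(sin(3*h(c)/2) + 1)/3 = C1


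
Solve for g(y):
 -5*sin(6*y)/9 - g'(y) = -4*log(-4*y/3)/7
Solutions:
 g(y) = C1 + 4*y*log(-y)/7 - 4*y*log(3)/7 - 4*y/7 + 8*y*log(2)/7 + 5*cos(6*y)/54


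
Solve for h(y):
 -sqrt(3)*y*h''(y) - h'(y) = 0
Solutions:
 h(y) = C1 + C2*y^(1 - sqrt(3)/3)


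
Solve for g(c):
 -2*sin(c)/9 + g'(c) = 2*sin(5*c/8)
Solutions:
 g(c) = C1 - 16*cos(5*c/8)/5 - 2*cos(c)/9


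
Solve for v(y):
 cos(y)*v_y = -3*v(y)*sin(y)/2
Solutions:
 v(y) = C1*cos(y)^(3/2)


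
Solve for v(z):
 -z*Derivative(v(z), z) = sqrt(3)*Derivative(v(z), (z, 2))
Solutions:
 v(z) = C1 + C2*erf(sqrt(2)*3^(3/4)*z/6)


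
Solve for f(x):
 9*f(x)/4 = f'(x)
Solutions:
 f(x) = C1*exp(9*x/4)


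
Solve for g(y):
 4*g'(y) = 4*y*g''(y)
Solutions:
 g(y) = C1 + C2*y^2


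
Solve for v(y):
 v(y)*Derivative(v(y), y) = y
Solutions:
 v(y) = -sqrt(C1 + y^2)
 v(y) = sqrt(C1 + y^2)


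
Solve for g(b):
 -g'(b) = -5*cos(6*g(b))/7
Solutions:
 -5*b/7 - log(sin(6*g(b)) - 1)/12 + log(sin(6*g(b)) + 1)/12 = C1


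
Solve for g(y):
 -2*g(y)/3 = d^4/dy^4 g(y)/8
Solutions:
 g(y) = (C1*sin(sqrt(2)*3^(3/4)*y/3) + C2*cos(sqrt(2)*3^(3/4)*y/3))*exp(-sqrt(2)*3^(3/4)*y/3) + (C3*sin(sqrt(2)*3^(3/4)*y/3) + C4*cos(sqrt(2)*3^(3/4)*y/3))*exp(sqrt(2)*3^(3/4)*y/3)


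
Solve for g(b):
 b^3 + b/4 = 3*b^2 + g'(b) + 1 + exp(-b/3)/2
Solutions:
 g(b) = C1 + b^4/4 - b^3 + b^2/8 - b + 3*exp(-b/3)/2


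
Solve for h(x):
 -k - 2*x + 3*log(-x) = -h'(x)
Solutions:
 h(x) = C1 + x^2 + x*(k + 3) - 3*x*log(-x)


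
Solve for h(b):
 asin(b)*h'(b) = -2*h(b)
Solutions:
 h(b) = C1*exp(-2*Integral(1/asin(b), b))


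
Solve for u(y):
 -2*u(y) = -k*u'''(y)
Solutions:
 u(y) = C1*exp(2^(1/3)*y*(1/k)^(1/3)) + C2*exp(2^(1/3)*y*(-1 + sqrt(3)*I)*(1/k)^(1/3)/2) + C3*exp(-2^(1/3)*y*(1 + sqrt(3)*I)*(1/k)^(1/3)/2)


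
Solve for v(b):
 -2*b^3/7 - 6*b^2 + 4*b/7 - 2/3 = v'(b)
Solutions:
 v(b) = C1 - b^4/14 - 2*b^3 + 2*b^2/7 - 2*b/3


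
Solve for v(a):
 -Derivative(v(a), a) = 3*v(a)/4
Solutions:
 v(a) = C1*exp(-3*a/4)


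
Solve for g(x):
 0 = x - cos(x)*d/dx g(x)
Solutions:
 g(x) = C1 + Integral(x/cos(x), x)
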